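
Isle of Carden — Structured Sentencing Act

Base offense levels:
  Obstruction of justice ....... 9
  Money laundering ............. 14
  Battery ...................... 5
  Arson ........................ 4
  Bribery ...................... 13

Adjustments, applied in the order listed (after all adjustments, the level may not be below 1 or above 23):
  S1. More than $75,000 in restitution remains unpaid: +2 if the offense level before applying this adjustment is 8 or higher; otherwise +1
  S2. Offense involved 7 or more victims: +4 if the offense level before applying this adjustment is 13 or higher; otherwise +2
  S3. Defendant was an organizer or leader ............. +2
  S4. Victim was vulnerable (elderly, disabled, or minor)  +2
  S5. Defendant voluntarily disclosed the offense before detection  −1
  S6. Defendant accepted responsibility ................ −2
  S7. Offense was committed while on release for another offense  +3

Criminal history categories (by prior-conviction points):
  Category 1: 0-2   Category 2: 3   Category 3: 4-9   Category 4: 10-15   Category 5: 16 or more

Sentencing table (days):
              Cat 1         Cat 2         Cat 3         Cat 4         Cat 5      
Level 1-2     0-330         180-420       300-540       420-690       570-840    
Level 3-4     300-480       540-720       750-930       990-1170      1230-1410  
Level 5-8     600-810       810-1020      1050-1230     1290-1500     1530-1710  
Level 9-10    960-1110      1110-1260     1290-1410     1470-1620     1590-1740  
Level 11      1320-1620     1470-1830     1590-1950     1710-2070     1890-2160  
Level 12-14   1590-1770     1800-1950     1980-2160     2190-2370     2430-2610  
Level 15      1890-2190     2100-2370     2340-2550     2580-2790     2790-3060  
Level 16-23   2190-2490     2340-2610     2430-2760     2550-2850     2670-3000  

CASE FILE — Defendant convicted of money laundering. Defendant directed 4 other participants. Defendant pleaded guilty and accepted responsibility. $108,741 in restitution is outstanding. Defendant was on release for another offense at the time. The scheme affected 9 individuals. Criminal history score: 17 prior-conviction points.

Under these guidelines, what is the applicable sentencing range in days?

Base offense level for money laundering: 14.
S1 applies (level before this adjustment is 14 ≥ 8, so +2): 14 + 2 = 16.
S2 applies (level before this adjustment is 16 ≥ 13, so +4): 16 + 4 = 20.
S3 applies: 20 + 2 = 22.
S4 does not apply.
S6 applies: 22 − 2 = 20.
S7 applies: 20 + 3 = 23.
Final offense level: 23.
Criminal history: 17 prior points → Category 5 (16+).
Level 23 falls in the 16-23 band.
Grid: Level 16-23 × Category 5 = 2670-3000 days.

2670-3000 days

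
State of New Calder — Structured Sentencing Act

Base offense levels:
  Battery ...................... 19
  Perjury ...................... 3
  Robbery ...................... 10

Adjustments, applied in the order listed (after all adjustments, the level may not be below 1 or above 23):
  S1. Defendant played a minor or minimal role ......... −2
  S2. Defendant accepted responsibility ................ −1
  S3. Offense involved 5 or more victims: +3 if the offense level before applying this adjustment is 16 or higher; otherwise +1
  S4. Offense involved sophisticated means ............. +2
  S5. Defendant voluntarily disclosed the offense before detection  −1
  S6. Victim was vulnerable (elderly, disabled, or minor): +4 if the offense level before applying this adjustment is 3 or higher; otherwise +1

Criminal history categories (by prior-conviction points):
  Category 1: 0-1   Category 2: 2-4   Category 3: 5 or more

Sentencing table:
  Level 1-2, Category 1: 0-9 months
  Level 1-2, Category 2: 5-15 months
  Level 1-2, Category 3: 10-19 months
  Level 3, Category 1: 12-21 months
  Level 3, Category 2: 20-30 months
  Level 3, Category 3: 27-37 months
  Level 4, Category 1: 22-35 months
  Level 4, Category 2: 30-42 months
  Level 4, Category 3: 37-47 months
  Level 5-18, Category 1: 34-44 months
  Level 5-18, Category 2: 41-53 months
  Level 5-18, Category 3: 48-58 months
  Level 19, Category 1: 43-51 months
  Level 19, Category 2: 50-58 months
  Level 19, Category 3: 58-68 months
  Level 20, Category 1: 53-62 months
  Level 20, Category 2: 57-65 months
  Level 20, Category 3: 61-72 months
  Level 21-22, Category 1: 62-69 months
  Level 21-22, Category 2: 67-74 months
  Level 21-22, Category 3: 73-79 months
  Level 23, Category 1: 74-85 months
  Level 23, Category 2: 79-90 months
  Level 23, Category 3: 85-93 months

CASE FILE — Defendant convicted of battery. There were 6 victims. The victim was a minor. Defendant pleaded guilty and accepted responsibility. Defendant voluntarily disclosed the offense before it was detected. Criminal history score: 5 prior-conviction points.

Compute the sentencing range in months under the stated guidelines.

85-93 months

Base offense level for battery: 19.
S1 does not apply.
S2 applies: 19 − 1 = 18.
S3 applies (level before this adjustment is 18 ≥ 16, so +3): 18 + 3 = 21.
S4 does not apply.
S5 applies: 21 − 1 = 20.
S6 applies (level before this adjustment is 20 ≥ 3, so +4): 20 + 4 = 24.
Level 24 exceeds the maximum of 23; capped at 23.
Final offense level: 23.
Criminal history: 5 prior points → Category 3 (5+).
Level 23 falls in the 23 band.
Grid: Level 23 × Category 3 = 85-93 months.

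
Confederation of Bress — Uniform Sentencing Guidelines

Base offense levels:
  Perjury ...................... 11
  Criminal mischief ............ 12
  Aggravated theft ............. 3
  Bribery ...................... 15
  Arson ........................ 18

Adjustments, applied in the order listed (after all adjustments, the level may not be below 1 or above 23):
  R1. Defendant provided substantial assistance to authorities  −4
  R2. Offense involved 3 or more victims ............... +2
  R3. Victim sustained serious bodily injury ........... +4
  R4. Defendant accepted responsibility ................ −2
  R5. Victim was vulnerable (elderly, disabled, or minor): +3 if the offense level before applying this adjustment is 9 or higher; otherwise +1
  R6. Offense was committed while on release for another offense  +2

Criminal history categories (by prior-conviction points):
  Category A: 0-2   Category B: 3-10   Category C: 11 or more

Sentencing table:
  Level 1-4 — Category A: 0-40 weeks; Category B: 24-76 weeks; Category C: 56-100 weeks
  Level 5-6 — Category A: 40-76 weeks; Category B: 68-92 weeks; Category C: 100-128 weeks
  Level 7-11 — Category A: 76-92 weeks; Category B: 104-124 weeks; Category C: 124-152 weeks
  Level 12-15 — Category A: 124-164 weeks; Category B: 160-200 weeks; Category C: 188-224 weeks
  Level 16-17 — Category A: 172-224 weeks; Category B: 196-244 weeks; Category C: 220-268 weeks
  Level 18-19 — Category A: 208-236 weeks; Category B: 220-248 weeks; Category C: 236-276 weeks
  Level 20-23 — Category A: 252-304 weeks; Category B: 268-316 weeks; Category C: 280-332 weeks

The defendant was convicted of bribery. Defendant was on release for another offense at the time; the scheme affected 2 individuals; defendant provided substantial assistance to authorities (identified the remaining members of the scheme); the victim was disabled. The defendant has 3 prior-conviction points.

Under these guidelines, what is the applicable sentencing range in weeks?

196-244 weeks

Base offense level for bribery: 15.
R1 applies: 15 − 4 = 11.
R2 does not apply.
R5 applies (level before this adjustment is 11 ≥ 9, so +3): 11 + 3 = 14.
R6 applies: 14 + 2 = 16.
Final offense level: 16.
Criminal history: 3 prior points → Category B (3-10).
Level 16 falls in the 16-17 band.
Grid: Level 16-17 × Category B = 196-244 weeks.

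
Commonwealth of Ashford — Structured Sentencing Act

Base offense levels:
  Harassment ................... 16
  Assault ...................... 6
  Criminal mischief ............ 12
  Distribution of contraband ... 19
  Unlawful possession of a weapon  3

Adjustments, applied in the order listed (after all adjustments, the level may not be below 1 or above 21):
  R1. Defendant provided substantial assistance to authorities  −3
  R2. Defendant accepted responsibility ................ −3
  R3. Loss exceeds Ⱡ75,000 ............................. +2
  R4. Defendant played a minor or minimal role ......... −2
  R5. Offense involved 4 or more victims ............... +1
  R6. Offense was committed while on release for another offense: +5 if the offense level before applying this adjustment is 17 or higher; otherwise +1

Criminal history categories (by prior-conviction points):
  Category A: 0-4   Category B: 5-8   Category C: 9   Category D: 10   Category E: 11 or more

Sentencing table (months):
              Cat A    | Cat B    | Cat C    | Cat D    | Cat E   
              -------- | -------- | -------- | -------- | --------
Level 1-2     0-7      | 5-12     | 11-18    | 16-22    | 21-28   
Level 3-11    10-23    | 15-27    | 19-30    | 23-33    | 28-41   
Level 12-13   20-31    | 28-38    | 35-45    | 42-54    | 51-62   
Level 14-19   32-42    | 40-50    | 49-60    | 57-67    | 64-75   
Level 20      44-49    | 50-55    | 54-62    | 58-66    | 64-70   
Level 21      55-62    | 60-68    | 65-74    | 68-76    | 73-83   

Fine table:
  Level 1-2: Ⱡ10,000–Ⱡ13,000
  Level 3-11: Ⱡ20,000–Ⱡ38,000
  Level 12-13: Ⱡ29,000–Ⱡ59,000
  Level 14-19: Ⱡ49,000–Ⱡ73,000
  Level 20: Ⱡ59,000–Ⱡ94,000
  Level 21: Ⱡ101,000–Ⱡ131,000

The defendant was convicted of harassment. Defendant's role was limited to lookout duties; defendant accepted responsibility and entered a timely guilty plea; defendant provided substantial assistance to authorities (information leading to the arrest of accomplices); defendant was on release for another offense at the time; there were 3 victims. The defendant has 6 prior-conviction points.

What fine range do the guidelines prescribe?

Base offense level for harassment: 16.
R1 applies: 16 − 3 = 13.
R2 applies: 13 − 3 = 10.
R4 applies: 10 − 2 = 8.
R6 applies (level before this adjustment is 8 < 17, so +1): 8 + 1 = 9.
Final offense level: 9.
Level 9 falls in the 3-11 band.
Fine table: Level 3-11 → Ⱡ20,000–Ⱡ38,000.

Ⱡ20,000–Ⱡ38,000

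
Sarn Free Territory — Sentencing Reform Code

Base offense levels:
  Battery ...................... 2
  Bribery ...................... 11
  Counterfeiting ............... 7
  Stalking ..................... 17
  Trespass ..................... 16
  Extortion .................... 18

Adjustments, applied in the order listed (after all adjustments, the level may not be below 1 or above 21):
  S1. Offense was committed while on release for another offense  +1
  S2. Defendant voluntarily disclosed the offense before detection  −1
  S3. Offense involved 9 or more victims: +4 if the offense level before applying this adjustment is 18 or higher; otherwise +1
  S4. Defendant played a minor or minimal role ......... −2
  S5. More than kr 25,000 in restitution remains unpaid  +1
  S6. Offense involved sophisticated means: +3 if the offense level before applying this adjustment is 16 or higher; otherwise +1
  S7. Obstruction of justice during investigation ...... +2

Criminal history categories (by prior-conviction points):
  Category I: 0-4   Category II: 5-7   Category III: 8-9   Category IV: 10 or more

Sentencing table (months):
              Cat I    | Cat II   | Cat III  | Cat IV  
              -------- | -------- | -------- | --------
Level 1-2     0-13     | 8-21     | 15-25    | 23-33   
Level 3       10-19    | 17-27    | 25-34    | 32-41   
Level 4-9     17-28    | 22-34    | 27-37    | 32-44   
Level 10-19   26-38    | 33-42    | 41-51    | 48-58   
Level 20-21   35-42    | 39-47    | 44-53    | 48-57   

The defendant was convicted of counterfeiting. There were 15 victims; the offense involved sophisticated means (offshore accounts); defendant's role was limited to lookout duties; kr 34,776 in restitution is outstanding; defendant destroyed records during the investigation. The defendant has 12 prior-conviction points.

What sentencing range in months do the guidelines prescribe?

Base offense level for counterfeiting: 7.
S3 applies (level before this adjustment is 7 < 18, so +1): 7 + 1 = 8.
S4 applies: 8 − 2 = 6.
S5 applies: 6 + 1 = 7.
S6 applies (level before this adjustment is 7 < 16, so +1): 7 + 1 = 8.
S7 applies: 8 + 2 = 10.
Final offense level: 10.
Criminal history: 12 prior points → Category IV (10+).
Level 10 falls in the 10-19 band.
Grid: Level 10-19 × Category IV = 48-58 months.

48-58 months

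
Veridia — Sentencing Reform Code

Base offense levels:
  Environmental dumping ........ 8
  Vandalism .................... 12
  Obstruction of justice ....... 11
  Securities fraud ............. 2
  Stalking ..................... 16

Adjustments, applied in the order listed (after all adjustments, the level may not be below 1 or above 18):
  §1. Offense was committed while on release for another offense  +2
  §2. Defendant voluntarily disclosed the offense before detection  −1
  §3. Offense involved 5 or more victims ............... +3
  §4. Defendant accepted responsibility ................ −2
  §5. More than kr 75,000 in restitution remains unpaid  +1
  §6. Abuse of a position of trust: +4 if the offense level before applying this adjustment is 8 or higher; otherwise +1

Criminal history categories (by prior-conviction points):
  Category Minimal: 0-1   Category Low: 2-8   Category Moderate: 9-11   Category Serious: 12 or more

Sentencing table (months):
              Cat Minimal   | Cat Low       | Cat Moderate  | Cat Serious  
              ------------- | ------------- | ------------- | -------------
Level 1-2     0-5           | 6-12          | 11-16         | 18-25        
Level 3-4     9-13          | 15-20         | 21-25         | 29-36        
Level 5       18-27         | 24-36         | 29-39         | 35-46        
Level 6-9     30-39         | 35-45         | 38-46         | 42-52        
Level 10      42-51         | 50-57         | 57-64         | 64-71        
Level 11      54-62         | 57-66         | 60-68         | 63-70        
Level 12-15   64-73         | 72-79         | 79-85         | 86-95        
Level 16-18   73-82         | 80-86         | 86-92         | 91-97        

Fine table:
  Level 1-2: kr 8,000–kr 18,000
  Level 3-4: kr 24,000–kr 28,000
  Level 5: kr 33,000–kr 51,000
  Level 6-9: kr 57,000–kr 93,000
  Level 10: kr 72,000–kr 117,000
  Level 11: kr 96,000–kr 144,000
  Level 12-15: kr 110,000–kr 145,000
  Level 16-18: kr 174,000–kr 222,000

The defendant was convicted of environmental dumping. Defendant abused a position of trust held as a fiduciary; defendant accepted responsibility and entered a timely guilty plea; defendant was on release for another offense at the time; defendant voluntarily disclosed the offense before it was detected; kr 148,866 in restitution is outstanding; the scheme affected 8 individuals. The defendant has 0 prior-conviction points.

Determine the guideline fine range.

kr 110,000–kr 145,000

Base offense level for environmental dumping: 8.
§1 applies: 8 + 2 = 10.
§2 applies: 10 − 1 = 9.
§3 applies: 9 + 3 = 12.
§4 applies: 12 − 2 = 10.
§5 applies: 10 + 1 = 11.
§6 applies (level before this adjustment is 11 ≥ 8, so +4): 11 + 4 = 15.
Final offense level: 15.
Level 15 falls in the 12-15 band.
Fine table: Level 12-15 → kr 110,000–kr 145,000.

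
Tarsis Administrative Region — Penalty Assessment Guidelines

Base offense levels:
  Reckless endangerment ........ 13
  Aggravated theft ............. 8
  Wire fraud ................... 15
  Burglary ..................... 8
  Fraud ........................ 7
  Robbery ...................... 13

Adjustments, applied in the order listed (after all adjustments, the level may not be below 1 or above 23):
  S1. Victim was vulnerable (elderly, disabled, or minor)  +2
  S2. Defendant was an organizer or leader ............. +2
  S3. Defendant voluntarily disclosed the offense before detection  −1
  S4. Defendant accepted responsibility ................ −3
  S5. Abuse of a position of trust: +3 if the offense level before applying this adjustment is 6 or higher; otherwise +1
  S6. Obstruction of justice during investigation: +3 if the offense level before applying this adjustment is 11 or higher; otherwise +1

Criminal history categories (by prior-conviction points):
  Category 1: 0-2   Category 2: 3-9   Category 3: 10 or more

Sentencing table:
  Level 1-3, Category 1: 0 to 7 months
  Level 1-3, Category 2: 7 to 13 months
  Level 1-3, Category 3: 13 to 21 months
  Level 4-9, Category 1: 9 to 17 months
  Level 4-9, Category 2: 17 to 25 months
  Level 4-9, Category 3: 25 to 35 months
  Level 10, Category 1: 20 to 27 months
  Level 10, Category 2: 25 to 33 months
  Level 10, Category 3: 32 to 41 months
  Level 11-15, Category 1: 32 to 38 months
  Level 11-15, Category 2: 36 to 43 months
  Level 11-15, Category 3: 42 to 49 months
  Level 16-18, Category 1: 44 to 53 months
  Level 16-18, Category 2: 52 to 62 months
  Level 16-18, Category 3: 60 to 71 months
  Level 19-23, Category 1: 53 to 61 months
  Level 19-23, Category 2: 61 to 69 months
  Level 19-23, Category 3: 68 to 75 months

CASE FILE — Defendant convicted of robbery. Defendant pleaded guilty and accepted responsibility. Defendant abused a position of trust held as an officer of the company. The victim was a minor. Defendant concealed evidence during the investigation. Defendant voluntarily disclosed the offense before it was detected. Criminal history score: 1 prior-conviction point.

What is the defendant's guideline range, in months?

Base offense level for robbery: 13.
S1 applies: 13 + 2 = 15.
S2 does not apply.
S3 applies: 15 − 1 = 14.
S4 applies: 14 − 3 = 11.
S5 applies (level before this adjustment is 11 ≥ 6, so +3): 11 + 3 = 14.
S6 applies (level before this adjustment is 14 ≥ 11, so +3): 14 + 3 = 17.
Final offense level: 17.
Criminal history: 1 prior point → Category 1 (0-2).
Level 17 falls in the 16-18 band.
Grid: Level 16-18 × Category 1 = 44-53 months.

44-53 months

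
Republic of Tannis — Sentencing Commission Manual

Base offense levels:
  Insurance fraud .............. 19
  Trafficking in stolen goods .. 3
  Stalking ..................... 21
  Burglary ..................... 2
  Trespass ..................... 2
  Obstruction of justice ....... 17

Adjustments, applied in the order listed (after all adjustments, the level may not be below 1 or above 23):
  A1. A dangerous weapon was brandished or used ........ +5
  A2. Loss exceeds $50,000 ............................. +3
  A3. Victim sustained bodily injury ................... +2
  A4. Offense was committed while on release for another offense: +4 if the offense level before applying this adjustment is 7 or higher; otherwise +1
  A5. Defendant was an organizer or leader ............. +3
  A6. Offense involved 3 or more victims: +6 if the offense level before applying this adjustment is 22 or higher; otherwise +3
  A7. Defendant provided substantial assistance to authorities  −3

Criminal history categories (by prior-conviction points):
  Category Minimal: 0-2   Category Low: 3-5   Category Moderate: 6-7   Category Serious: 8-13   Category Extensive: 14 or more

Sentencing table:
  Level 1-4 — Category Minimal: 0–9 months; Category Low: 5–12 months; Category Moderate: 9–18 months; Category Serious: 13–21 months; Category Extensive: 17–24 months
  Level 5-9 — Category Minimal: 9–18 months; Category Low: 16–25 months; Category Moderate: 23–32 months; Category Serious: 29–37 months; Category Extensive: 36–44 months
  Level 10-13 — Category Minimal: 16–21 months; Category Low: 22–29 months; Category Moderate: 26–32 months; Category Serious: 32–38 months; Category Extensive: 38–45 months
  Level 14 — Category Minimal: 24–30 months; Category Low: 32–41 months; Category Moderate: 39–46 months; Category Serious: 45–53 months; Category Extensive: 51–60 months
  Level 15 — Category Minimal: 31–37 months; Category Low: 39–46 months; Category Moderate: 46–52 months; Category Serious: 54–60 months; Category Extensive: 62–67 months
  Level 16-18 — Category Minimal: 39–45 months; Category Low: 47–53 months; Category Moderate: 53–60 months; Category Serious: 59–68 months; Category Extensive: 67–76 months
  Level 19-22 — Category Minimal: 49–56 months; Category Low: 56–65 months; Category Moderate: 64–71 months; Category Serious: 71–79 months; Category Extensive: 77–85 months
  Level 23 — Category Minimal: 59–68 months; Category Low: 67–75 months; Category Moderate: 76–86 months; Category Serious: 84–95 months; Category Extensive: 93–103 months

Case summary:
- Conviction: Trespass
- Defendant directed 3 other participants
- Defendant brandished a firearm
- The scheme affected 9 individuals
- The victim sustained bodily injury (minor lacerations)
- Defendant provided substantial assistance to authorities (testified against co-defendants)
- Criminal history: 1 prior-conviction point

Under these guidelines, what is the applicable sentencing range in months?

16-21 months

Base offense level for trespass: 2.
A1 applies: 2 + 5 = 7.
A3 applies: 7 + 2 = 9.
A4 does not apply.
A5 applies: 9 + 3 = 12.
A6 applies (level before this adjustment is 12 < 22, so +3): 12 + 3 = 15.
A7 applies: 15 − 3 = 12.
Final offense level: 12.
Criminal history: 1 prior point → Category Minimal (0-2).
Level 12 falls in the 10-13 band.
Grid: Level 10-13 × Category Minimal = 16-21 months.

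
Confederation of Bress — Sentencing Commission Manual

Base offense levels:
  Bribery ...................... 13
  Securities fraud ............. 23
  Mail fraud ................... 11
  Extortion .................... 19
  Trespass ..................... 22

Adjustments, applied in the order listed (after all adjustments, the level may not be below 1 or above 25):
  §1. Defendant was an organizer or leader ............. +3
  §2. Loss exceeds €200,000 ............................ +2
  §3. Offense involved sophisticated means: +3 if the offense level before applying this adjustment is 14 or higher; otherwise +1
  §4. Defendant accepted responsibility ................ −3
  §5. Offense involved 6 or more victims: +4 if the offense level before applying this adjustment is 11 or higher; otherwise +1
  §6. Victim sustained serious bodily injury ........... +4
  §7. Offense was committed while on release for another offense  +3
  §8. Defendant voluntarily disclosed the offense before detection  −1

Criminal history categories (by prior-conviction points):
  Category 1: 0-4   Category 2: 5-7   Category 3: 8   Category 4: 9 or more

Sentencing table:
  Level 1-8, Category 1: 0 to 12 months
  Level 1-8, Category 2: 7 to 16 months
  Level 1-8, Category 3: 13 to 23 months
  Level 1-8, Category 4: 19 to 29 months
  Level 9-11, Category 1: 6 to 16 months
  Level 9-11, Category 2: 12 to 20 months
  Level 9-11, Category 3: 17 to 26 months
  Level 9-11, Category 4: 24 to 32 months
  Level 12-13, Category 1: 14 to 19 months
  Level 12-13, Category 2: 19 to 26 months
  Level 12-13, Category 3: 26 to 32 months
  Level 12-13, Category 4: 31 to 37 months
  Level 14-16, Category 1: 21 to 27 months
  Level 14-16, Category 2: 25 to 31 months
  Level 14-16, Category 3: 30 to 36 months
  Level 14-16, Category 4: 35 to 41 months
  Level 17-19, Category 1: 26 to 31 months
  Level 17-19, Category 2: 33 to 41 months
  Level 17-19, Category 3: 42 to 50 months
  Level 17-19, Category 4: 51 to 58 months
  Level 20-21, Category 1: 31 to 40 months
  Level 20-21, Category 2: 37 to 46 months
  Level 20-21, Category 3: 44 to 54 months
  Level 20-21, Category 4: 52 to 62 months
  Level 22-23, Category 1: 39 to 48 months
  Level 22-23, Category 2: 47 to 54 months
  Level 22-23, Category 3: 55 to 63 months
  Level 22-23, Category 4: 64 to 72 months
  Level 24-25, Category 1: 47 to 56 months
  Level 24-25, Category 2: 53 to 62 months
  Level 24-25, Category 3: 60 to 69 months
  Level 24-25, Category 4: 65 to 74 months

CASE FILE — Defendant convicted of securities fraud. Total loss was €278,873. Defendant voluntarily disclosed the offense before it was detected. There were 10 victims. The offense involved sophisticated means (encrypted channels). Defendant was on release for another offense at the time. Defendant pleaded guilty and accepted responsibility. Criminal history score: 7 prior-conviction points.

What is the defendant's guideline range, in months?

Base offense level for securities fraud: 23.
§2 applies: 23 + 2 = 25.
§3 applies (level before this adjustment is 25 ≥ 14, so +3): 25 + 3 = 28.
§4 applies: 28 − 3 = 25.
§5 applies (level before this adjustment is 25 ≥ 11, so +4): 25 + 4 = 29.
§6 does not apply.
§7 applies: 29 + 3 = 32.
§8 applies: 32 − 1 = 31.
Level 31 exceeds the maximum of 25; capped at 25.
Final offense level: 25.
Criminal history: 7 prior points → Category 2 (5-7).
Level 25 falls in the 24-25 band.
Grid: Level 24-25 × Category 2 = 53-62 months.

53-62 months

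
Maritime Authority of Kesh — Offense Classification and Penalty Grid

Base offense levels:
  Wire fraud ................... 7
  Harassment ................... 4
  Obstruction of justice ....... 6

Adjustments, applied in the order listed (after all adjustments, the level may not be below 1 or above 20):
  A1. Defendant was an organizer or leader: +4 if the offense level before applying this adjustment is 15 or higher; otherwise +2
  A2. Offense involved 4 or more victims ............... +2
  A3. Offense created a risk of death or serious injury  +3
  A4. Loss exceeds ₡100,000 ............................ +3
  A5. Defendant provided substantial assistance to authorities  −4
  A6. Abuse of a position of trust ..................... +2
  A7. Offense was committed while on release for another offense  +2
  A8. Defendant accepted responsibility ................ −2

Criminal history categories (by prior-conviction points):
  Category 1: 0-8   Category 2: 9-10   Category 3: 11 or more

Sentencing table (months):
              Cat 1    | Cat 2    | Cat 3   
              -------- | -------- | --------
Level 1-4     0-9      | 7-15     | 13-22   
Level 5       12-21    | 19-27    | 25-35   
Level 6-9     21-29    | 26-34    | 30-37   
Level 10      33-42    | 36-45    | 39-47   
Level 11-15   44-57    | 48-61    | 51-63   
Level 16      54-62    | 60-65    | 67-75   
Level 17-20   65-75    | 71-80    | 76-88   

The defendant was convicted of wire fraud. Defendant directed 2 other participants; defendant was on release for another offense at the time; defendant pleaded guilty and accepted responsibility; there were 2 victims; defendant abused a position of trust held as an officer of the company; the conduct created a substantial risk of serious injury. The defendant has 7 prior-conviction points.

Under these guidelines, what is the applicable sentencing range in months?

44-57 months

Base offense level for wire fraud: 7.
A1 applies (level before this adjustment is 7 < 15, so +2): 7 + 2 = 9.
A3 applies: 9 + 3 = 12.
A4 does not apply.
A5 does not apply.
A6 applies: 12 + 2 = 14.
A7 applies: 14 + 2 = 16.
A8 applies: 16 − 2 = 14.
Final offense level: 14.
Criminal history: 7 prior points → Category 1 (0-8).
Level 14 falls in the 11-15 band.
Grid: Level 11-15 × Category 1 = 44-57 months.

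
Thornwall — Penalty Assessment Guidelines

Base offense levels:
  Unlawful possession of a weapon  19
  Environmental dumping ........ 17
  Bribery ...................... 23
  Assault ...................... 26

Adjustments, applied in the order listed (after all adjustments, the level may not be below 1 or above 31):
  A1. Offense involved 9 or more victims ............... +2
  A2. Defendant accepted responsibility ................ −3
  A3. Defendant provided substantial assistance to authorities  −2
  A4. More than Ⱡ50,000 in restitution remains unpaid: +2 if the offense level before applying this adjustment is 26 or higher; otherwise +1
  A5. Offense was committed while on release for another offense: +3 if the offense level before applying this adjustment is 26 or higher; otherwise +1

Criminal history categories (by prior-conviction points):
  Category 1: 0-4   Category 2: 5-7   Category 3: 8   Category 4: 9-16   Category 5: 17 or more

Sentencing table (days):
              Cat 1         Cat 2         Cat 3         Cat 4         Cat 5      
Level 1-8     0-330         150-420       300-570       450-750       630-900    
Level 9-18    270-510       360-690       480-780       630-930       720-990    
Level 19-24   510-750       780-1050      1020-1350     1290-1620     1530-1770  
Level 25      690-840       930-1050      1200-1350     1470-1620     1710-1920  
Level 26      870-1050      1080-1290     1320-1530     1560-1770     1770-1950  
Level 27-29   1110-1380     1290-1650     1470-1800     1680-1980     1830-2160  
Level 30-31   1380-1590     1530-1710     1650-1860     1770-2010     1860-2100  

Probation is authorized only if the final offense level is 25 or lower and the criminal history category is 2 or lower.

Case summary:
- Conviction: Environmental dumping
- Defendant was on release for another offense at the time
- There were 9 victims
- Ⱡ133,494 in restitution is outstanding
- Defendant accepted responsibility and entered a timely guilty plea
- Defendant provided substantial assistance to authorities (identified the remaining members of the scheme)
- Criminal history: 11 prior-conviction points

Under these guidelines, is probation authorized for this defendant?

No

Base offense level for environmental dumping: 17.
A1 applies: 17 + 2 = 19.
A2 applies: 19 − 3 = 16.
A3 applies: 16 − 2 = 14.
A4 applies (level before this adjustment is 14 < 26, so +1): 14 + 1 = 15.
A5 applies (level before this adjustment is 15 < 26, so +1): 15 + 1 = 16.
Final offense level: 16.
Criminal history: 11 prior points → Category 4 (9-16).
Level 16 falls in the 9-18 band.
Grid: Level 9-18 × Category 4 = 630-930 days.
Probation check: level 16 ≤ 25 and category 4 > 2 → not eligible.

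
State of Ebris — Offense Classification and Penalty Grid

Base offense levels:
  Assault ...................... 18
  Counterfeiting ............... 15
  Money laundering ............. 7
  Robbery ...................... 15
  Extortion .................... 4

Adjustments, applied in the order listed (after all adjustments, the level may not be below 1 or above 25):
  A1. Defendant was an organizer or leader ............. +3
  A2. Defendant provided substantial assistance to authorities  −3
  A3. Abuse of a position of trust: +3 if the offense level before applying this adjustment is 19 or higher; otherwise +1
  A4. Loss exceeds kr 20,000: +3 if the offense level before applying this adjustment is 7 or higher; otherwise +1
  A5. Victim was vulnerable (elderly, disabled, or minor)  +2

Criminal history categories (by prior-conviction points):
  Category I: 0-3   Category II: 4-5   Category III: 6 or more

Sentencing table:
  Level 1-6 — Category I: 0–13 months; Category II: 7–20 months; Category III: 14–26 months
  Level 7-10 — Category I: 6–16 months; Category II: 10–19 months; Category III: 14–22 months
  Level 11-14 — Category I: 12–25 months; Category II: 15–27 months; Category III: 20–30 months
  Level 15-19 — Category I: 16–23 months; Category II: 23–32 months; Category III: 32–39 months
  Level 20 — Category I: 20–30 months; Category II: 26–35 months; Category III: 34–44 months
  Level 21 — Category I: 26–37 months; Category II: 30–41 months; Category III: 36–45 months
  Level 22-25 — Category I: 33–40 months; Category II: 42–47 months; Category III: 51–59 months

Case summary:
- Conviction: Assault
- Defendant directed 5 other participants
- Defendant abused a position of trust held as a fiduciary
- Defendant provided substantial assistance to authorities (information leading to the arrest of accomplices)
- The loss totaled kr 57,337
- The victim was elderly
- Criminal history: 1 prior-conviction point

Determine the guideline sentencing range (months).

33-40 months

Base offense level for assault: 18.
A1 applies: 18 + 3 = 21.
A2 applies: 21 − 3 = 18.
A3 applies (level before this adjustment is 18 < 19, so +1): 18 + 1 = 19.
A4 applies (level before this adjustment is 19 ≥ 7, so +3): 19 + 3 = 22.
A5 applies: 22 + 2 = 24.
Final offense level: 24.
Criminal history: 1 prior point → Category I (0-3).
Level 24 falls in the 22-25 band.
Grid: Level 22-25 × Category I = 33-40 months.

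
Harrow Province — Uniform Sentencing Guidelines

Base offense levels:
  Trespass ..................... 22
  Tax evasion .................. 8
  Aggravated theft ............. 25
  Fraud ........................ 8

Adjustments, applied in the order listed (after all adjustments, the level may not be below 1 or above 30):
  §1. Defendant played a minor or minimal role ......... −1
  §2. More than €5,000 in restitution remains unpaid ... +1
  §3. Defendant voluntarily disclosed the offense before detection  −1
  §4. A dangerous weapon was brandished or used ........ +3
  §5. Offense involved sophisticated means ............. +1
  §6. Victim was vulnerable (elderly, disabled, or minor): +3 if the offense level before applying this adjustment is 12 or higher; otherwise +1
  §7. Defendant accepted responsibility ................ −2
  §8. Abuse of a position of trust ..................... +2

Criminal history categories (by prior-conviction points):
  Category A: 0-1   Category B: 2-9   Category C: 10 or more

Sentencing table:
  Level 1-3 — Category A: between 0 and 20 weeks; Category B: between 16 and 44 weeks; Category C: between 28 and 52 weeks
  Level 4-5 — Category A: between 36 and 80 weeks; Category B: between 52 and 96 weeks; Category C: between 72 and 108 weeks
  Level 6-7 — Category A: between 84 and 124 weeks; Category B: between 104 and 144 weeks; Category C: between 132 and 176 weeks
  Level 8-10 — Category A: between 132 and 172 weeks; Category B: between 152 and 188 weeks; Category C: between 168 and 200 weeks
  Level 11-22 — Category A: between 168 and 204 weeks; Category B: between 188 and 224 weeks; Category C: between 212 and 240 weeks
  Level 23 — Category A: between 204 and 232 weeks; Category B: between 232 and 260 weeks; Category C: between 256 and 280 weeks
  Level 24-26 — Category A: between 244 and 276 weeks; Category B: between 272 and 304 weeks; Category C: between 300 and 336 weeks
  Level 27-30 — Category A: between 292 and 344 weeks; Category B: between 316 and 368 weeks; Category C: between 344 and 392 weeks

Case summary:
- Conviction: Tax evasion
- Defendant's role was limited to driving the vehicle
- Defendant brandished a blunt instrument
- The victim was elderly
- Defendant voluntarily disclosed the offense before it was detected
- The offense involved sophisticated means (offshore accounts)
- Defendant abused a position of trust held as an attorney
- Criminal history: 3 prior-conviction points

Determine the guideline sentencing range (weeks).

188-224 weeks

Base offense level for tax evasion: 8.
§1 applies: 8 − 1 = 7.
§2 does not apply.
§3 applies: 7 − 1 = 6.
§4 applies: 6 + 3 = 9.
§5 applies: 9 + 1 = 10.
§6 applies (level before this adjustment is 10 < 12, so +1): 10 + 1 = 11.
§7 does not apply.
§8 applies: 11 + 2 = 13.
Final offense level: 13.
Criminal history: 3 prior points → Category B (2-9).
Level 13 falls in the 11-22 band.
Grid: Level 11-22 × Category B = 188-224 weeks.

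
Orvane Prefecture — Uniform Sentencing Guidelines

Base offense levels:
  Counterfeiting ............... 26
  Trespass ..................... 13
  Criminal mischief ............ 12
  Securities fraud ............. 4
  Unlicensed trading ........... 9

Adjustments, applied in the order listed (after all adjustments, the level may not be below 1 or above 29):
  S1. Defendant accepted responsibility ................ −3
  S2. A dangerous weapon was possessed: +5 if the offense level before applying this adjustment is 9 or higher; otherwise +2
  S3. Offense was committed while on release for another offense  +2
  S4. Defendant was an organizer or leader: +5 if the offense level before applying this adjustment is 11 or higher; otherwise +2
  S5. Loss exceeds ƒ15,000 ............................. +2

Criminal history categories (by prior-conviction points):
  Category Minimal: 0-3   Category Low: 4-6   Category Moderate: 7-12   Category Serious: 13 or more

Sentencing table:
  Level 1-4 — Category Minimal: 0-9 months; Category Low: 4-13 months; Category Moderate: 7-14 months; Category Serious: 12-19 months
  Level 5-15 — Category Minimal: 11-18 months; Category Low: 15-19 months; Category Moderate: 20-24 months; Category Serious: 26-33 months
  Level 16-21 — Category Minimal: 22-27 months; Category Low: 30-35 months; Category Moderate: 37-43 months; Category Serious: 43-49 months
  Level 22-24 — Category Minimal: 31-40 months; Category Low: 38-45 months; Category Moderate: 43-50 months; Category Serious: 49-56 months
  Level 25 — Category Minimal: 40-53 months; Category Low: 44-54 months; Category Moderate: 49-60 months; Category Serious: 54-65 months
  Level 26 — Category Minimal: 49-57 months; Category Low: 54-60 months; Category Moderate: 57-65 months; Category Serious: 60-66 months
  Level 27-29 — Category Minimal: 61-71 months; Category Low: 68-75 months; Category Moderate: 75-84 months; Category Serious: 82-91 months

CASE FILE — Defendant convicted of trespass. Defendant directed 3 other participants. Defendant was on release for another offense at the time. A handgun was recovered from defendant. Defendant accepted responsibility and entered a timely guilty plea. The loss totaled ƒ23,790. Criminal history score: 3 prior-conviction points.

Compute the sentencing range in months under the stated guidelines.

31-40 months

Base offense level for trespass: 13.
S1 applies: 13 − 3 = 10.
S2 applies (level before this adjustment is 10 ≥ 9, so +5): 10 + 5 = 15.
S3 applies: 15 + 2 = 17.
S4 applies (level before this adjustment is 17 ≥ 11, so +5): 17 + 5 = 22.
S5 applies: 22 + 2 = 24.
Final offense level: 24.
Criminal history: 3 prior points → Category Minimal (0-3).
Level 24 falls in the 22-24 band.
Grid: Level 22-24 × Category Minimal = 31-40 months.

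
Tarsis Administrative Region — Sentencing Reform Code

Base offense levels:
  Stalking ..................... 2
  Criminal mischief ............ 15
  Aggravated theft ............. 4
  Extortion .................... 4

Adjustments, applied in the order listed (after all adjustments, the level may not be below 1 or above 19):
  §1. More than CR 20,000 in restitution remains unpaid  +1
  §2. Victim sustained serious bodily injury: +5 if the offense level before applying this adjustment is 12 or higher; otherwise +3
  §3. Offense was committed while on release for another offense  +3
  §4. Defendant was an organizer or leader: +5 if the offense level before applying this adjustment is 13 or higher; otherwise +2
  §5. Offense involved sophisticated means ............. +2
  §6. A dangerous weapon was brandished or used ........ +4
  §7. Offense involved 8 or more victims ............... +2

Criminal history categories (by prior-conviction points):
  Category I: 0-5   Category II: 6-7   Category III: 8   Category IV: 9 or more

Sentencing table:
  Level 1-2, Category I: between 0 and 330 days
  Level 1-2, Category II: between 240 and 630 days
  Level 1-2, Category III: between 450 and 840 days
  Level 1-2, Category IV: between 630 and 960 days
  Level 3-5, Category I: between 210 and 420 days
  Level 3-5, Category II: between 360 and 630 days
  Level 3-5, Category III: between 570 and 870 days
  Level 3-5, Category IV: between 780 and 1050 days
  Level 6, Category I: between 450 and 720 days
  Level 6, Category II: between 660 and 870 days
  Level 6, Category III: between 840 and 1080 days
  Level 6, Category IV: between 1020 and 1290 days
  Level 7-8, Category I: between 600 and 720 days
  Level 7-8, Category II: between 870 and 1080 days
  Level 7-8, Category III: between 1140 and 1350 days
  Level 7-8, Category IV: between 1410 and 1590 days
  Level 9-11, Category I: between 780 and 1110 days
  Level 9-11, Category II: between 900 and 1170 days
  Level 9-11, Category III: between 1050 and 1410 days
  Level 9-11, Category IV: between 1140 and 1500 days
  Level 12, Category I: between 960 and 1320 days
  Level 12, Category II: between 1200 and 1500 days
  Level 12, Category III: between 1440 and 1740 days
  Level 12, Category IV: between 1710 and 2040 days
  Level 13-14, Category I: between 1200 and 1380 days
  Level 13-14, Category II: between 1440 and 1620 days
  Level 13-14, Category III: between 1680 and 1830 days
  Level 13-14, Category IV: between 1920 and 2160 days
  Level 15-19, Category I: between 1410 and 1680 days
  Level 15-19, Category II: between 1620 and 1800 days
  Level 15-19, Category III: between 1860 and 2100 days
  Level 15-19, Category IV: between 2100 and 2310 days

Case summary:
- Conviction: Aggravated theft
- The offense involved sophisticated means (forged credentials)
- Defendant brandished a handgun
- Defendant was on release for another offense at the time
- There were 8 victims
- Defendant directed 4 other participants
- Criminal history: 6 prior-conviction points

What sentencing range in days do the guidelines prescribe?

Base offense level for aggravated theft: 4.
§1 does not apply.
§3 applies: 4 + 3 = 7.
§4 applies (level before this adjustment is 7 < 13, so +2): 7 + 2 = 9.
§5 applies: 9 + 2 = 11.
§6 applies: 11 + 4 = 15.
§7 applies: 15 + 2 = 17.
Final offense level: 17.
Criminal history: 6 prior points → Category II (6-7).
Level 17 falls in the 15-19 band.
Grid: Level 15-19 × Category II = 1620-1800 days.

1620-1800 days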